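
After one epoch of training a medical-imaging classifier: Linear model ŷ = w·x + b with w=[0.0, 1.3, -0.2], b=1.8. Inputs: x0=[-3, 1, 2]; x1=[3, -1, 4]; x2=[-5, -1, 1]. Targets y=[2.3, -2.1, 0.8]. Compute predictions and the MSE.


ŷ0 = (0.0)·(-3) + (1.3)·(1) + (-0.2)·(2) + 1.8 = 2.7
ŷ1 = (0.0)·(3) + (1.3)·(-1) + (-0.2)·(4) + 1.8 = -0.3
ŷ2 = (0.0)·(-5) + (1.3)·(-1) + (-0.2)·(1) + 1.8 = 0.3
errors² = [0.16, 3.24, 0.25]
MSE = 3.6500/3 = 1.2167

1.2167


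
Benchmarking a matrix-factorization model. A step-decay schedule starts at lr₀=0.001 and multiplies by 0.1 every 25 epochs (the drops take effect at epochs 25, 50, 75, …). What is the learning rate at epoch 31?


n_drops = ⌊31/25⌋ = 1
lr = 0.001·0.1^1 = 0.001·0.1 = 0.0001

0.0001


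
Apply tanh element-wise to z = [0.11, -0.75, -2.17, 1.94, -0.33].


tanh(0.11) = 0.1096
tanh(-0.75) = -0.6351
tanh(-2.17) = -0.9743
tanh(1.94) = 0.9595
tanh(-0.33) = -0.3185
result = [0.1096, -0.6351, -0.9743, 0.9595, -0.3185]

[0.1096, -0.6351, -0.9743, 0.9595, -0.3185]


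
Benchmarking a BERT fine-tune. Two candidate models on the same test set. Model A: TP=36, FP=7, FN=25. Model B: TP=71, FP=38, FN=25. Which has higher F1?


Model A: P=36/43=0.8372, R=36/61=0.5902, F1=2PR/(P+R)=2TP/(2TP+FP+FN)=72/104=0.6923
Model B: P=71/109=0.6514, R=71/96=0.7396, F1=2PR/(P+R)=2TP/(2TP+FP+FN)=142/205=0.6927
0.6923 < 0.6927 → Model B

Model B


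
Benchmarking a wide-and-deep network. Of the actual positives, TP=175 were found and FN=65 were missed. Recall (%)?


Recall = TP/(TP+FN)
= 175/(175+65)
= 175/240 = 72.92%

72.92%


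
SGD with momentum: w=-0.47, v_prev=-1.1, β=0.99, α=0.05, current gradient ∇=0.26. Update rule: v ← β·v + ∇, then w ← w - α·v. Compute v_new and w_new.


v_new = 0.99·-1.1 + 0.26 = -1.089 + 0.26 = -0.829
w_new = -0.47 - 0.05·-0.829 = -0.47 + 0.04145 = -0.42855

v_new=-0.829, w_new=-0.42855


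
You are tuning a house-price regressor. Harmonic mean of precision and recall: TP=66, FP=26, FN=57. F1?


Precision = 66/92 = 0.7174
Recall = 66/123 = 0.5366
F1 = 2·P·R/(P+R) = 2·TP/(2·TP+FP+FN) = 132/(132+26+57) = 132/215 = 0.614

0.614


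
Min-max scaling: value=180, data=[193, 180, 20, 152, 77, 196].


min=20, max=196
(180-20)/(196-20) = 160/176 = 0.9091

0.9091


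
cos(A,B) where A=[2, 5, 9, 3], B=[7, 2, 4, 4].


A·B = 2·7 + 5·2 + 9·4 + 3·4 = 72
‖A‖ = √119 = 10.9087, ‖B‖ = √85 = 9.2195
cos = 72/(√119·√85) = 72/√10115 = 0.7159

0.7159


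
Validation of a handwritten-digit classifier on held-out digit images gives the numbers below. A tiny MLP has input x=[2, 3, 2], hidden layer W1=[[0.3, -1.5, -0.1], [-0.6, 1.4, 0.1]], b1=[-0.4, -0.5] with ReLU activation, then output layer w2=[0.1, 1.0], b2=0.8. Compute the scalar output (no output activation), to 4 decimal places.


z1[0] = (0.3)·(2) + (-1.5)·(3) + (-0.1)·(2) - 0.4 = -4.5
z1[1] = (-0.6)·(2) + (1.4)·(3) + (0.1)·(2) - 0.5 = 2.7
h = ReLU(z1) = [0.0, 2.7]
output = (0.1)·(0.0) + (1.0)·(2.7) + 0.8 = 3.5

3.5


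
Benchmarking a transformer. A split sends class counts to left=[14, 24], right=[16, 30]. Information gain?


Parent = [30, 54], H_parent = 0.9403
H_left = 0.9495 (n=38), H_right = 0.9321 (n=46)
H_children = (38/84)·0.9495 + (46/84)·0.9321 = 0.94
IG = 0.9403 - 0.94 = 0.0003

0.0003


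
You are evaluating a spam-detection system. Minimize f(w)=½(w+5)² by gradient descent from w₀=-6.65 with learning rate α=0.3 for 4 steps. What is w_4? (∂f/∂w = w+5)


step 1: grad = -6.65+5 = -1.65; w = -6.65 - 0.3·(-1.65) = -6.155
step 2: grad = -6.155+5 = -1.155; w = -6.155 - 0.3·(-1.155) = -5.8085
step 3: grad = -5.8085+5 = -0.8085; w = -5.8085 - 0.3·(-0.8085) = -5.56595
step 4: grad = -5.56595+5 = -0.56595; w = -5.56595 - 0.3·(-0.56595) = -5.396165

-5.396165


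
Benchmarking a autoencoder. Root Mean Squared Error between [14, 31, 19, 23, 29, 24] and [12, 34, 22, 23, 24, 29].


MSE = 72/6 = 12
RMSE = √(72/6) = 3.4641

3.4641


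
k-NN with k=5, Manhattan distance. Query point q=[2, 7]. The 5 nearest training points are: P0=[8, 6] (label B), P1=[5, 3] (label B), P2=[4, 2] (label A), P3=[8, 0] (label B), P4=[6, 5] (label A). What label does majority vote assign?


d(q,P0) = 7  (label B)
d(q,P1) = 7  (label B)
d(q,P2) = 7  (label A)
d(q,P3) = 13  (label B)
d(q,P4) = 6  (label A)
Votes: A=2, B=3
Majority → B

B


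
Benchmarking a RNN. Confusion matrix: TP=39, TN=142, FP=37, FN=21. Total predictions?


Total = TP + TN + FP + FN
= 39 + 142 + 37 + 21
= 239
(Predicted positive: 76, predicted negative: 163)

239


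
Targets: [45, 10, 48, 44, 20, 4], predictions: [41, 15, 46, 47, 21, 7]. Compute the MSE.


Squared errors: (45-41)²=16, (10-15)²=25, (48-46)²=4, (44-47)²=9, (20-21)²=1, (4-7)²=9
Sum = 64
MSE = 64/6 = 32/3

32/3


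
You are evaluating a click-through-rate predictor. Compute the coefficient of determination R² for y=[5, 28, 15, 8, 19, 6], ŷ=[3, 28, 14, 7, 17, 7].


ȳ = 13.5
SS_res = Σ(y-ŷ)² = 11
SS_tot = Σ(y-ȳ)² = 401.5
R² = 1 - SS_res/SS_tot = 1 - 0.0274 = 0.9726

0.9726


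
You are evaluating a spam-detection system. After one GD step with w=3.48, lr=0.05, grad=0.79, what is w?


w_new = w - α·∇
= 3.48 - 0.05·0.79
= 3.48 - 0.0395
= 3.4405

3.4405


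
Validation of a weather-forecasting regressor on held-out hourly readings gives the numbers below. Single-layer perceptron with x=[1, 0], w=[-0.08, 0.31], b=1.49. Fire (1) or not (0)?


z = (1)·(-0.08) + (0)·(0.31) + 1.49
  = 1.41
step(z) = 1 (z≥0)

1


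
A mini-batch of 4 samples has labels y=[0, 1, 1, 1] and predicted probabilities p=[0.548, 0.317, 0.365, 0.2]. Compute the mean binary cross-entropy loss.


L[0] = -ln(1-0.548) = -ln(0.452) = 0.7941
L[1] = -ln(0.317) = 1.1489
L[2] = -ln(0.365) = 1.0079
L[3] = -ln(0.2) = 1.6094
mean = (0.7941 + 1.1489 + 1.0079 + 1.6094)/4 = 1.1401

1.1401


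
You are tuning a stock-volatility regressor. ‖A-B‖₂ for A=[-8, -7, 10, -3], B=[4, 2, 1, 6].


d = √((-8-4)² + (-7-2)² + (10-1)² + (-3-6)²)
  = √(144 + 81 + 81 + 81)
  = √387 = 19.6723

19.6723


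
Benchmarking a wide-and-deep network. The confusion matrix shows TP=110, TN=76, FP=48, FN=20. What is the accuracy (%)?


Accuracy = (TP+TN)/(TP+TN+FP+FN)
= (110+76)/(254)
= 186/254 = 73.23%

73.23%


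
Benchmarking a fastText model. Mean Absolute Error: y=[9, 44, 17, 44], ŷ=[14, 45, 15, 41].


Absolute errors: |9-14|=5, |44-45|=1, |17-15|=2, |44-41|=3
Sum = 11
MAE = 11/4 = 11/4

11/4


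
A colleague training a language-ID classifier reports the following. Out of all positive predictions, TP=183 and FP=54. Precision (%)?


Precision = TP/(TP+FP)
= 183/(183+54)
= 183/237 = 77.22%

77.22%


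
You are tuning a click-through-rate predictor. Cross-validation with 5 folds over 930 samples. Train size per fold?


Fold size = 930/5 = 186
Training per fold = 930 - 186 = 744

744


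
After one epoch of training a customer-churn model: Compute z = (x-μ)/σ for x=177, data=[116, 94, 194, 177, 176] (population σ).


μ = 151.4, σ = 39.0466
z = (177 - 151.4)/39.0466 = 0.6556

0.6556


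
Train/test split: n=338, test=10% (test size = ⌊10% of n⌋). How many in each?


Test = ⌊338·10/100⌋ = 33
Train = 338 - 33 = 305

Train: 305, Test: 33


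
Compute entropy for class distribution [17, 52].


Probabilities: [17/69, 52/69] ≈ [0.2464, 0.7536]
H = -((17/69)·log₂(17/69) + (52/69)·log₂(52/69))
  = 0.8055 bits

0.8055 bits


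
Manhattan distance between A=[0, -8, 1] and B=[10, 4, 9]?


d = |0-10| + |-8-4| + |1-9|
  = 10 + 12 + 8
  = 30

30


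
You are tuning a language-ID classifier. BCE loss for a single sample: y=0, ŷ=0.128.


BCE = -[y·ln(p) + (1-y)·ln(1-p)]
= -0 - 1·ln(1-0.128)
= -ln(0.872) = 0.137

0.137


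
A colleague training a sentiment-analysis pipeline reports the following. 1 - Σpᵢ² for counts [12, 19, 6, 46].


Probabilities: [12/83, 19/83, 6/83, 46/83] ≈ [0.1446, 0.2289, 0.0723, 0.5542]
Σpᵢ² = (144 + 361 + 36 + 2116)/83² = 2657/6889
Gini = 1 - Σpᵢ² = 1 - 2657/6889 = 0.6143

0.6143


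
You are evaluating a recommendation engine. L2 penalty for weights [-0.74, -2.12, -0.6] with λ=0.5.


‖w‖₂² = (-0.74)² + (-2.12)² + (-0.6)²
     = 0.5476 + 4.4944 + 0.36
     = 5.402
λ·‖w‖₂² = 0.5·5.402 = 2.701

2.701


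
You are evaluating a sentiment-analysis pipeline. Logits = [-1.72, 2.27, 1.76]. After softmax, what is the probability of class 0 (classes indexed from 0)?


Exponentials: e^-1.72=0.1791, e^2.27=9.6794, e^1.76=5.8124
Sum = 15.6709
Softmax = [0.0114, 0.6177, 0.3709]
p[0] = 0.1791/15.6709 = 0.0114

0.0114


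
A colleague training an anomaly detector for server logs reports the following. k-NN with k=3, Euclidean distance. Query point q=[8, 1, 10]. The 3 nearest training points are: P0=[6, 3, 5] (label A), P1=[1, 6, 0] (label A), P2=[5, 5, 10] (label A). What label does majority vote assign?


d(q,P0) = 5.7446  (label A)
d(q,P1) = 13.1909  (label A)
d(q,P2) = 5.0  (label A)
Votes: A=3, B=0
Majority → A

A


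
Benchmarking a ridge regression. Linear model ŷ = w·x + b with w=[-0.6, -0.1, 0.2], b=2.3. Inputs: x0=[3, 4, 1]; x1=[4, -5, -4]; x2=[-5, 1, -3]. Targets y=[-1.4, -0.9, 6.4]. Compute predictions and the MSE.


ŷ0 = (-0.6)·(3) + (-0.1)·(4) + (0.2)·(1) + 2.3 = 0.3
ŷ1 = (-0.6)·(4) + (-0.1)·(-5) + (0.2)·(-4) + 2.3 = -0.4
ŷ2 = (-0.6)·(-5) + (-0.1)·(1) + (0.2)·(-3) + 2.3 = 4.6
errors² = [2.89, 0.25, 3.24]
MSE = 6.3800/3 = 2.1267

2.1267


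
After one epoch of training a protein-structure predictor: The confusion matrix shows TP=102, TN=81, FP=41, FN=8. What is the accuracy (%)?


Accuracy = (TP+TN)/(TP+TN+FP+FN)
= (102+81)/(232)
= 183/232 = 78.88%

78.88%


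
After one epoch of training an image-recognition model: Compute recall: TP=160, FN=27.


Recall = TP/(TP+FN)
= 160/(160+27)
= 160/187 = 85.56%

85.56%


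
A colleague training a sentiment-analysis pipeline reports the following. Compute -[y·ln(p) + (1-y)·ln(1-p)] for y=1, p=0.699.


BCE = -[y·ln(p) + (1-y)·ln(1-p)]
= -1·ln(0.699) - 0
= -ln(0.699) = 0.3581

0.3581


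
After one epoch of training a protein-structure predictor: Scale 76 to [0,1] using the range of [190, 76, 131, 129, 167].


min=76, max=190
(76-76)/(190-76) = 0/114 = 0.0

0.0


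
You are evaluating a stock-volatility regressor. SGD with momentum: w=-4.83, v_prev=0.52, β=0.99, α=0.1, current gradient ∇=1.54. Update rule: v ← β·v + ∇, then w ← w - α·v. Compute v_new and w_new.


v_new = 0.99·0.52 + 1.54 = 0.5148 + 1.54 = 2.0548
w_new = -4.83 - 0.1·2.0548 = -4.83 - 0.20548 = -5.03548

v_new=2.0548, w_new=-5.03548


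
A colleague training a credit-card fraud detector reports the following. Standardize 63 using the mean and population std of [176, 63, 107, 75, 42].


μ = 92.6, σ = 46.7102
z = (63 - 92.6)/46.7102 = -0.6337

-0.6337


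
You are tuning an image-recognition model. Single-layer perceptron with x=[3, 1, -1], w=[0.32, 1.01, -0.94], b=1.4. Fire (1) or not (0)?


z = (3)·(0.32) + (1)·(1.01) + (-1)·(-0.94) + 1.4
  = 4.31
step(z) = 1 (z≥0)

1


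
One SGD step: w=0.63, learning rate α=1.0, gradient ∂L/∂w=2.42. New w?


w_new = w - α·∇
= 0.63 - 1.0·2.42
= 0.63 - 2.42
= -1.79

-1.79


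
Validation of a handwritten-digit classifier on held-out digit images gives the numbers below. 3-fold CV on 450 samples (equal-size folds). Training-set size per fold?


Fold size = 450/3 = 150
Training per fold = 450 - 150 = 300

300


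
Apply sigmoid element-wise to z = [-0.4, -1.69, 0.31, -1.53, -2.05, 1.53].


σ(-0.4) = 1/(1+e^0.4) = 0.4013
σ(-1.69) = 1/(1+e^1.69) = 0.1558
σ(0.31) = 1/(1+e^-0.31) = 0.5769
σ(-1.53) = 1/(1+e^1.53) = 0.178
σ(-2.05) = 1/(1+e^2.05) = 0.1141
σ(1.53) = 1/(1+e^-1.53) = 0.822
result = [0.4013, 0.1558, 0.5769, 0.178, 0.1141, 0.822]

[0.4013, 0.1558, 0.5769, 0.178, 0.1141, 0.822]


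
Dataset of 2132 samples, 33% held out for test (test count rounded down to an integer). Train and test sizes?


Test = ⌊2132·33/100⌋ = 703
Train = 2132 - 703 = 1429

Train: 1429, Test: 703


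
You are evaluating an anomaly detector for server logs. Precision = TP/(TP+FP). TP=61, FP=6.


Precision = TP/(TP+FP)
= 61/(61+6)
= 61/67 = 91.04%

91.04%


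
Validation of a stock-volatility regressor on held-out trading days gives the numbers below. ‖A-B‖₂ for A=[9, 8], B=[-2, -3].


d = √((9+ 2)² + (8+ 3)²)
  = √(121 + 121)
  = √242 = 15.5563

15.5563


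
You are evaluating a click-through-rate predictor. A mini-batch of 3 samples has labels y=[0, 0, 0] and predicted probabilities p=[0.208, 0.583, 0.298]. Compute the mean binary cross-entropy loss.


L[0] = -ln(1-0.208) = -ln(0.792) = 0.2332
L[1] = -ln(1-0.583) = -ln(0.417) = 0.8747
L[2] = -ln(1-0.298) = -ln(0.702) = 0.3538
mean = (0.2332 + 0.8747 + 0.3538)/3 = 0.4872

0.4872


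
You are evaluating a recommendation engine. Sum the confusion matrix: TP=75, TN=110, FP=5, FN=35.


Total = TP + TN + FP + FN
= 75 + 110 + 5 + 35
= 225
(Predicted positive: 80, predicted negative: 145)

225


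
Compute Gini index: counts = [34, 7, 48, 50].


Probabilities: [34/139, 7/139, 48/139, 50/139] ≈ [0.2446, 0.0504, 0.3453, 0.3597]
Σpᵢ² = (1156 + 49 + 2304 + 2500)/139² = 6009/19321
Gini = 1 - Σpᵢ² = 1 - 6009/19321 = 0.689

0.689


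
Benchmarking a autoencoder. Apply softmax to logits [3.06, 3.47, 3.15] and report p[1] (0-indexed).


Exponentials: e^3.06=21.3276, e^3.47=32.1367, e^3.15=23.3361
Sum = 76.8004
Softmax = [0.2777, 0.4184, 0.3039]
p[1] = 32.1367/76.8004 = 0.4184

0.4184


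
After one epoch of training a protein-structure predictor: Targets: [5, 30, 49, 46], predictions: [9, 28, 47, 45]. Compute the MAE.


Absolute errors: |5-9|=4, |30-28|=2, |49-47|=2, |46-45|=1
Sum = 9
MAE = 9/4 = 9/4

9/4


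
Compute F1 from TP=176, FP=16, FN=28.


Precision = 176/192 = 0.9167
Recall = 176/204 = 0.8627
F1 = 2·P·R/(P+R) = 2·TP/(2·TP+FP+FN) = 352/(352+16+28) = 352/396 = 0.8889

0.8889


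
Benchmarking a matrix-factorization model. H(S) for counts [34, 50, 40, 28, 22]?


Probabilities: [34/174, 50/174, 40/174, 28/174, 22/174] ≈ [0.1954, 0.2874, 0.2299, 0.1609, 0.1264]
H = -((34/174)·log₂(34/174) + (50/174)·log₂(50/174) + (40/174)·log₂(40/174) + (28/174)·log₂(28/174) + (22/174)·log₂(22/174))
  = 2.2662 bits

2.2662 bits


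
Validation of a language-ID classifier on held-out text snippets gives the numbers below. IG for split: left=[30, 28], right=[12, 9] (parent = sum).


Parent = [42, 37], H_parent = 0.9971
H_left = 0.9991 (n=58), H_right = 0.9852 (n=21)
H_children = (58/79)·0.9991 + (21/79)·0.9852 = 0.9954
IG = 0.9971 - 0.9954 = 0.0017

0.0017


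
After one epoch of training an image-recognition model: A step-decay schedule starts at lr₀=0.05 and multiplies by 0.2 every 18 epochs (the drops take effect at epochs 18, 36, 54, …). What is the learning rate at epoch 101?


n_drops = ⌊101/18⌋ = 5
lr = 0.05·0.2^5 = 0.05·0.00032 = 0.000016

0.000016


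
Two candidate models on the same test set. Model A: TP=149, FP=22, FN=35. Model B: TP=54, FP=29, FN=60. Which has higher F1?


Model A: P=149/171=0.8713, R=149/184=0.8098, F1=2PR/(P+R)=2TP/(2TP+FP+FN)=298/355=0.8394
Model B: P=54/83=0.6506, R=54/114=0.4737, F1=2PR/(P+R)=2TP/(2TP+FP+FN)=108/197=0.5482
0.8394 > 0.5482 → Model A

Model A


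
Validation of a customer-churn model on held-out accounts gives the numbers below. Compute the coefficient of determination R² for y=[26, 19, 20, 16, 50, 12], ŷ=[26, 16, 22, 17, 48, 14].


ȳ = 23.8333
SS_res = Σ(y-ŷ)² = 22
SS_tot = Σ(y-ȳ)² = 928.83
R² = 1 - SS_res/SS_tot = 1 - 0.0237 = 0.9763

0.9763


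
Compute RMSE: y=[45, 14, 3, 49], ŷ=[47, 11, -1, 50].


MSE = 30/4 = 7.5
RMSE = √(30/4) = 2.7386

2.7386


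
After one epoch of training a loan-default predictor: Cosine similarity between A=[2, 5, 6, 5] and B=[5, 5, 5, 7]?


A·B = 2·5 + 5·5 + 6·5 + 5·7 = 100
‖A‖ = √90 = 9.4868, ‖B‖ = √124 = 11.1355
cos = 100/(√90·√124) = 100/√11160 = 0.9466

0.9466


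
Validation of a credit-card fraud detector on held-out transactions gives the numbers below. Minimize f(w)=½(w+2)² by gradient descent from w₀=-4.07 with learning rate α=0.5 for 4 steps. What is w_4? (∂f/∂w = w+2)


step 1: grad = -4.07+2 = -2.07; w = -4.07 - 0.5·(-2.07) = -3.035
step 2: grad = -3.035+2 = -1.035; w = -3.035 - 0.5·(-1.035) = -2.5175
step 3: grad = -2.5175+2 = -0.5175; w = -2.5175 - 0.5·(-0.5175) = -2.25875
step 4: grad = -2.25875+2 = -0.25875; w = -2.25875 - 0.5·(-0.25875) = -2.129375

-2.129375


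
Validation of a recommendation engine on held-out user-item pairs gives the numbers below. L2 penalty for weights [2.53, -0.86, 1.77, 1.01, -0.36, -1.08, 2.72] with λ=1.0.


‖w‖₂² = (2.53)² + (-0.86)² + (1.77)² + (1.01)² + (-0.36)² + (-1.08)² + (2.72)²
     = 6.4009 + 0.7396 + 3.1329 + 1.0201 + 0.1296 + 1.1664 + 7.3984
     = 19.9879
λ·‖w‖₂² = 1.0·19.9879 = 19.9879

19.9879


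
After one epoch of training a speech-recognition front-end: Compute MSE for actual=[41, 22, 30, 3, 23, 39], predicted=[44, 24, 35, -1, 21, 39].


Squared errors: (41-44)²=9, (22-24)²=4, (30-35)²=25, (3+ 1)²=16, (23-21)²=4, (39-39)²=0
Sum = 58
MSE = 58/6 = 29/3

29/3


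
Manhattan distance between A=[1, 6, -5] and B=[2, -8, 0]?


d = |1-2| + |6+ 8| + |-5-0|
  = 1 + 14 + 5
  = 20

20


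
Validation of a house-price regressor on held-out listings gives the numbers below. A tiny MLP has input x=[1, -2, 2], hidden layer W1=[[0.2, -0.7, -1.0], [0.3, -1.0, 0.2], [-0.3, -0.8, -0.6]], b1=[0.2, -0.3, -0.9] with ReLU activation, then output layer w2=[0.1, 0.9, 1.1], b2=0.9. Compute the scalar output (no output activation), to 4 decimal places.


z1[0] = (0.2)·(1) + (-0.7)·(-2) + (-1.0)·(2) + 0.2 = -0.2
z1[1] = (0.3)·(1) + (-1.0)·(-2) + (0.2)·(2) - 0.3 = 2.4
z1[2] = (-0.3)·(1) + (-0.8)·(-2) + (-0.6)·(2) - 0.9 = -0.8
h = ReLU(z1) = [0.0, 2.4, 0.0]
output = (0.1)·(0.0) + (0.9)·(2.4) + (1.1)·(0.0) + 0.9 = 3.06

3.06


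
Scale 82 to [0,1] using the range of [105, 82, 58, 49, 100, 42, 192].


min=42, max=192
(82-42)/(192-42) = 40/150 = 0.2667

0.2667


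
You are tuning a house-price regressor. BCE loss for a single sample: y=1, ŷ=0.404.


BCE = -[y·ln(p) + (1-y)·ln(1-p)]
= -1·ln(0.404) - 0
= -ln(0.404) = 0.9063

0.9063


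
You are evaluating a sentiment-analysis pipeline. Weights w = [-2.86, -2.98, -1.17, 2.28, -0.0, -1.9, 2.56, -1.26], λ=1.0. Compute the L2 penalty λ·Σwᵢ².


‖w‖₂² = (-2.86)² + (-2.98)² + (-1.17)² + (2.28)² + (-0.0)² + (-1.9)² + (2.56)² + (-1.26)²
     = 8.1796 + 8.8804 + 1.3689 + 5.1984 + 0 + 3.61 + 6.5536 + 1.5876
     = 35.3785
λ·‖w‖₂² = 1.0·35.3785 = 35.3785

35.3785


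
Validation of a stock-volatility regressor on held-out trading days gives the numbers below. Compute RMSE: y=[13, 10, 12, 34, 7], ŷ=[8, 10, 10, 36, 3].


MSE = 49/5 = 9.8
RMSE = √(49/5) = 3.1305

3.1305


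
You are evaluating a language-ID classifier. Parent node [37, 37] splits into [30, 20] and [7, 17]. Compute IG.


Parent = [37, 37], H_parent = 1
H_left = 0.971 (n=50), H_right = 0.8709 (n=24)
H_children = (50/74)·0.971 + (24/74)·0.8709 = 0.9385
IG = 1 - 0.9385 = 0.0615

0.0615


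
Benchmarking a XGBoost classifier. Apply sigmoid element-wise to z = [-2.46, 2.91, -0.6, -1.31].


σ(-2.46) = 1/(1+e^2.46) = 0.0787
σ(2.91) = 1/(1+e^-2.91) = 0.9483
σ(-0.6) = 1/(1+e^0.6) = 0.3543
σ(-1.31) = 1/(1+e^1.31) = 0.2125
result = [0.0787, 0.9483, 0.3543, 0.2125]

[0.0787, 0.9483, 0.3543, 0.2125]


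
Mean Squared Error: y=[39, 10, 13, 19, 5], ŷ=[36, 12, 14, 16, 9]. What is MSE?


Squared errors: (39-36)²=9, (10-12)²=4, (13-14)²=1, (19-16)²=9, (5-9)²=16
Sum = 39
MSE = 39/5 = 39/5

39/5


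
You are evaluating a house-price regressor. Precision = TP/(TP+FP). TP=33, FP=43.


Precision = TP/(TP+FP)
= 33/(33+43)
= 33/76 = 43.42%

43.42%


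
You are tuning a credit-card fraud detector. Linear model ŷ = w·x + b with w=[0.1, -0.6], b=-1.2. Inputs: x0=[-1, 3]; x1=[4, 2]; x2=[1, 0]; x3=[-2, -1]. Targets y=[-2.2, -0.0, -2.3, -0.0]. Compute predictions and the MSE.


ŷ0 = (0.1)·(-1) + (-0.6)·(3) - 1.2 = -3.1
ŷ1 = (0.1)·(4) + (-0.6)·(2) - 1.2 = -2.0
ŷ2 = (0.1)·(1) + (-0.6)·(0) - 1.2 = -1.1
ŷ3 = (0.1)·(-2) + (-0.6)·(-1) - 1.2 = -0.8
errors² = [0.81, 4.0, 1.44, 0.64]
MSE = 6.8900/4 = 1.7225

1.7225


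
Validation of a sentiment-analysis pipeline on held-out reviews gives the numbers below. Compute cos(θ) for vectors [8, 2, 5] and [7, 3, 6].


A·B = 8·7 + 2·3 + 5·6 = 92
‖A‖ = √93 = 9.6437, ‖B‖ = √94 = 9.6954
cos = 92/(√93·√94) = 92/√8742 = 0.984

0.984


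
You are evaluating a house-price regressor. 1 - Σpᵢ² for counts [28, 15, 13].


Probabilities: [28/56, 15/56, 13/56] ≈ [0.5, 0.2679, 0.2321]
Σpᵢ² = (784 + 225 + 169)/56² = 1178/3136
Gini = 1 - Σpᵢ² = 1 - 1178/3136 = 0.6244

0.6244


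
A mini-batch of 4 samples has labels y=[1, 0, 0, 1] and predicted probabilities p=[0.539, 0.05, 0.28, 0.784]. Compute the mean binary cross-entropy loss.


L[0] = -ln(0.539) = 0.618
L[1] = -ln(1-0.05) = -ln(0.95) = 0.0513
L[2] = -ln(1-0.28) = -ln(0.72) = 0.3285
L[3] = -ln(0.784) = 0.2433
mean = (0.618 + 0.0513 + 0.3285 + 0.2433)/4 = 0.3103

0.3103


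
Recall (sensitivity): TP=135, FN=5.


Recall = TP/(TP+FN)
= 135/(135+5)
= 135/140 = 96.43%

96.43%


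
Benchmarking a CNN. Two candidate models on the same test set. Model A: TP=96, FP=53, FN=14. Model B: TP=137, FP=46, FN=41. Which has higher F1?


Model A: P=96/149=0.6443, R=96/110=0.8727, F1=2PR/(P+R)=2TP/(2TP+FP+FN)=192/259=0.7413
Model B: P=137/183=0.7486, R=137/178=0.7697, F1=2PR/(P+R)=2TP/(2TP+FP+FN)=274/361=0.759
0.7413 < 0.759 → Model B

Model B


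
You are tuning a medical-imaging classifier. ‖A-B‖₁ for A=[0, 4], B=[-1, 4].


d = |0+ 1| + |4-4|
  = 1 + 0
  = 1

1


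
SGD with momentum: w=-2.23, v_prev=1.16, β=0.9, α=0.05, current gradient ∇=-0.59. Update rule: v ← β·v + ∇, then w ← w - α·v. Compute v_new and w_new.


v_new = 0.9·1.16 - 0.59 = 1.044 - 0.59 = 0.454
w_new = -2.23 - 0.05·0.454 = -2.23 - 0.0227 = -2.2527

v_new=0.454, w_new=-2.2527


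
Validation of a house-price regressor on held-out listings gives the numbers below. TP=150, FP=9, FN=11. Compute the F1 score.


Precision = 150/159 = 0.9434
Recall = 150/161 = 0.9317
F1 = 2·P·R/(P+R) = 2·TP/(2·TP+FP+FN) = 300/(300+9+11) = 300/320 = 0.9375

0.9375


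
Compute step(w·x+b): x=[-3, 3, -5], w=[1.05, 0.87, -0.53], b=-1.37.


z = (-3)·(1.05) + (3)·(0.87) + (-5)·(-0.53) - 1.37
  = 0.74
step(z) = 1 (z≥0)

1


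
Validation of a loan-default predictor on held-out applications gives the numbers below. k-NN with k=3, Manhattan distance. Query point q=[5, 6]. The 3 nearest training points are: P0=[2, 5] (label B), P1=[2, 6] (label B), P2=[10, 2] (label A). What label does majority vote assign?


d(q,P0) = 4  (label B)
d(q,P1) = 3  (label B)
d(q,P2) = 9  (label A)
Votes: A=1, B=2
Majority → B

B


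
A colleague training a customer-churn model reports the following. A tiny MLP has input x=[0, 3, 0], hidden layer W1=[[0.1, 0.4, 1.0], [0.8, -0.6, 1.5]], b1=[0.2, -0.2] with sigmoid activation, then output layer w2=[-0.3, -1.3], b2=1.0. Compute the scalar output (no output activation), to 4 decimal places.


z1[0] = (0.1)·(0) + (0.4)·(3) + (1.0)·(0) + 0.2 = 1.4
z1[1] = (0.8)·(0) + (-0.6)·(3) + (1.5)·(0) - 0.2 = -2.0
h = sigmoid(z1) = [0.8022, 0.1192]
output = (-0.3)·(0.8022) + (-1.3)·(0.1192) + 1.0 = 0.6044

0.6044


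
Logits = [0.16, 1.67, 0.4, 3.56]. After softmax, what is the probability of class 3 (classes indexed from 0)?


Exponentials: e^0.16=1.1735, e^1.67=5.3122, e^0.4=1.4918, e^3.56=35.1632
Sum = 43.1407
Softmax = [0.0272, 0.1231, 0.0346, 0.8151]
p[3] = 35.1632/43.1407 = 0.8151

0.8151


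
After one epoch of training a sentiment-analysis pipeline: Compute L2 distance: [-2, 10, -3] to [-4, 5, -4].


d = √((-2+ 4)² + (10-5)² + (-3+ 4)²)
  = √(4 + 25 + 1)
  = √30 = 5.4772

5.4772


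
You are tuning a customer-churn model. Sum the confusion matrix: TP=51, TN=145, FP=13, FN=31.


Total = TP + TN + FP + FN
= 51 + 145 + 13 + 31
= 240
(Predicted positive: 64, predicted negative: 176)

240


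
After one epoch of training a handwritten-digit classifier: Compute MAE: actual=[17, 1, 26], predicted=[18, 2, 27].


Absolute errors: |17-18|=1, |1-2|=1, |26-27|=1
Sum = 3
MAE = 3/3 = 1

1


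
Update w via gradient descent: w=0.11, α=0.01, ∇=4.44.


w_new = w - α·∇
= 0.11 - 0.01·4.44
= 0.11 - 0.0444
= 0.0656

0.0656


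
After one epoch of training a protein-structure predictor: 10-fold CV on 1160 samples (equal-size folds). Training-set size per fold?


Fold size = 1160/10 = 116
Training per fold = 1160 - 116 = 1044

1044


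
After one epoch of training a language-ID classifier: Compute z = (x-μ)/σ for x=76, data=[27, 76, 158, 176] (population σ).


μ = 109.25, σ = 60.6274
z = (76 - 109.25)/60.6274 = -0.5484

-0.5484


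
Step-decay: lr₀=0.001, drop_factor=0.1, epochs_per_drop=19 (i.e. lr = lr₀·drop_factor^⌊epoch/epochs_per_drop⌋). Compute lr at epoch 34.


n_drops = ⌊34/19⌋ = 1
lr = 0.001·0.1^1 = 0.001·0.1 = 0.0001

0.0001


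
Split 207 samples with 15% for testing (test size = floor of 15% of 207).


Test = ⌊207·15/100⌋ = 31
Train = 207 - 31 = 176

Train: 176, Test: 31


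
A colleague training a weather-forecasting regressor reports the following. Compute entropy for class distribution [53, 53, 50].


Probabilities: [53/156, 53/156, 50/156] ≈ [0.3397, 0.3397, 0.3205]
H = -((53/156)·log₂(53/156) + (53/156)·log₂(53/156) + (50/156)·log₂(50/156))
  = 1.5844 bits

1.5844 bits


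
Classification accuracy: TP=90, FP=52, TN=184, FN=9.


Accuracy = (TP+TN)/(TP+TN+FP+FN)
= (90+184)/(335)
= 274/335 = 81.79%

81.79%


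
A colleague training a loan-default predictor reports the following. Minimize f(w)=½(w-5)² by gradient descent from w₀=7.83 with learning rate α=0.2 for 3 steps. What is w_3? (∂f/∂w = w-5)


step 1: grad = 7.83-5 = 2.83; w = 7.83 - 0.2·(2.83) = 7.264
step 2: grad = 7.264-5 = 2.264; w = 7.264 - 0.2·(2.264) = 6.8112
step 3: grad = 6.8112-5 = 1.8112; w = 6.8112 - 0.2·(1.8112) = 6.44896

6.44896


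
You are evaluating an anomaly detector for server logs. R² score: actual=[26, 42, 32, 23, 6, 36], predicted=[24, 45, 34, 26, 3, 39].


ȳ = 27.5
SS_res = Σ(y-ŷ)² = 44
SS_tot = Σ(y-ȳ)² = 787.5
R² = 1 - SS_res/SS_tot = 1 - 0.0559 = 0.9441

0.9441


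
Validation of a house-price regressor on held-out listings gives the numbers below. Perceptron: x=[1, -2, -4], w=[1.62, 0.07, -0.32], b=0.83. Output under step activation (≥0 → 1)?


z = (1)·(1.62) + (-2)·(0.07) + (-4)·(-0.32) + 0.83
  = 3.59
step(z) = 1 (z≥0)

1


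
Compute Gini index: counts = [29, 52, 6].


Probabilities: [29/87, 52/87, 6/87] ≈ [0.3333, 0.5977, 0.069]
Σpᵢ² = (841 + 2704 + 36)/87² = 3581/7569
Gini = 1 - Σpᵢ² = 1 - 3581/7569 = 0.5269

0.5269


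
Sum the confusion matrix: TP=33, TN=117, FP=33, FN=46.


Total = TP + TN + FP + FN
= 33 + 117 + 33 + 46
= 229
(Predicted positive: 66, predicted negative: 163)

229


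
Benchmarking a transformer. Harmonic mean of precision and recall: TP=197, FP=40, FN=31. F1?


Precision = 197/237 = 0.8312
Recall = 197/228 = 0.864
F1 = 2·P·R/(P+R) = 2·TP/(2·TP+FP+FN) = 394/(394+40+31) = 394/465 = 0.8473

0.8473


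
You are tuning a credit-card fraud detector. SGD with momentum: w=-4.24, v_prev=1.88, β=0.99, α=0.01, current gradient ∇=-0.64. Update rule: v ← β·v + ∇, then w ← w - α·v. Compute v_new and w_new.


v_new = 0.99·1.88 - 0.64 = 1.8612 - 0.64 = 1.2212
w_new = -4.24 - 0.01·1.2212 = -4.24 - 0.012212 = -4.252212

v_new=1.2212, w_new=-4.252212


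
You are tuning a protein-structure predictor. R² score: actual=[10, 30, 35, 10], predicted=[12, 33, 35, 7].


ȳ = 21.25
SS_res = Σ(y-ŷ)² = 22
SS_tot = Σ(y-ȳ)² = 518.75
R² = 1 - SS_res/SS_tot = 1 - 0.0424 = 0.9576

0.9576


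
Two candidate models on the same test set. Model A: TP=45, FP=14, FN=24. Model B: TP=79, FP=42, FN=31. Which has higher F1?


Model A: P=45/59=0.7627, R=45/69=0.6522, F1=2PR/(P+R)=2TP/(2TP+FP+FN)=90/128=0.7031
Model B: P=79/121=0.6529, R=79/110=0.7182, F1=2PR/(P+R)=2TP/(2TP+FP+FN)=158/231=0.684
0.7031 > 0.684 → Model A

Model A


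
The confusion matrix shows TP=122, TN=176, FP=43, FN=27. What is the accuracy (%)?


Accuracy = (TP+TN)/(TP+TN+FP+FN)
= (122+176)/(368)
= 298/368 = 80.98%

80.98%


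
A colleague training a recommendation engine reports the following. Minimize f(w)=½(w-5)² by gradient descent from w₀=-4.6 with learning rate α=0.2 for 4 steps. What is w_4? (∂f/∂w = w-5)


step 1: grad = -4.6-5 = -9.6; w = -4.6 - 0.2·(-9.6) = -2.68
step 2: grad = -2.68-5 = -7.68; w = -2.68 - 0.2·(-7.68) = -1.144
step 3: grad = -1.144-5 = -6.144; w = -1.144 - 0.2·(-6.144) = 0.0848
step 4: grad = 0.0848-5 = -4.9152; w = 0.0848 - 0.2·(-4.9152) = 1.06784

1.06784


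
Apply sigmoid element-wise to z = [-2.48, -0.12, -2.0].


σ(-2.48) = 1/(1+e^2.48) = 0.0773
σ(-0.12) = 1/(1+e^0.12) = 0.47
σ(-2.0) = 1/(1+e^2.0) = 0.1192
result = [0.0773, 0.47, 0.1192]

[0.0773, 0.47, 0.1192]


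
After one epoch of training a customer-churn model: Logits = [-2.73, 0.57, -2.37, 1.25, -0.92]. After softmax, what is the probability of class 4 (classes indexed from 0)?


Exponentials: e^-2.73=0.0652, e^0.57=1.7683, e^-2.37=0.0935, e^1.25=3.4903, e^-0.92=0.3985
Sum = 5.8158
Softmax = [0.0112, 0.304, 0.0161, 0.6001, 0.0685]
p[4] = 0.3985/5.8158 = 0.0685

0.0685


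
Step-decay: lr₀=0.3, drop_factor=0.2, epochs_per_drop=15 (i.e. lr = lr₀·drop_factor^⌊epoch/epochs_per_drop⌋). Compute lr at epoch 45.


n_drops = ⌊45/15⌋ = 3
lr = 0.3·0.2^3 = 0.3·0.008 = 0.0024

0.0024


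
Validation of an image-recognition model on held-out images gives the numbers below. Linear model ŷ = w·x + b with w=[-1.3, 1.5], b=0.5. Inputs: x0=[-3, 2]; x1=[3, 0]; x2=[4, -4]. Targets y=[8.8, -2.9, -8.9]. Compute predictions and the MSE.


ŷ0 = (-1.3)·(-3) + (1.5)·(2) + 0.5 = 7.4
ŷ1 = (-1.3)·(3) + (1.5)·(0) + 0.5 = -3.4
ŷ2 = (-1.3)·(4) + (1.5)·(-4) + 0.5 = -10.7
errors² = [1.96, 0.25, 3.24]
MSE = 5.4500/3 = 1.8167

1.8167


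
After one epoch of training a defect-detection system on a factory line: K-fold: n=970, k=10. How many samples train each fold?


Fold size = 970/10 = 97
Training per fold = 970 - 97 = 873

873


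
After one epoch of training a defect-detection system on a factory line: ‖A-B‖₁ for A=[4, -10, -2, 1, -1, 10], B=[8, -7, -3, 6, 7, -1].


d = |4-8| + |-10+ 7| + |-2+ 3| + |1-6| + |-1-7| + |10+ 1|
  = 4 + 3 + 1 + 5 + 8 + 11
  = 32

32


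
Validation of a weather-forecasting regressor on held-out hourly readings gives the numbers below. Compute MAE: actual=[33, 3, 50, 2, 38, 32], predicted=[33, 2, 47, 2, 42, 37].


Absolute errors: |33-33|=0, |3-2|=1, |50-47|=3, |2-2|=0, |38-42|=4, |32-37|=5
Sum = 13
MAE = 13/6 = 13/6

13/6


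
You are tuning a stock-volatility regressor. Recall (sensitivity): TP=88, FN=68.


Recall = TP/(TP+FN)
= 88/(88+68)
= 88/156 = 56.41%

56.41%


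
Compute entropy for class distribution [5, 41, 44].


Probabilities: [5/90, 41/90, 44/90] ≈ [0.0556, 0.4556, 0.4889]
H = -((5/90)·log₂(5/90) + (41/90)·log₂(41/90) + (44/90)·log₂(44/90))
  = 1.2531 bits

1.2531 bits


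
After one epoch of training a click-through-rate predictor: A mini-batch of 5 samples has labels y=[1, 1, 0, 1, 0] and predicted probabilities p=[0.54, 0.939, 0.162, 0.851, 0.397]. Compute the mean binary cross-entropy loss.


L[0] = -ln(0.54) = 0.6162
L[1] = -ln(0.939) = 0.0629
L[2] = -ln(1-0.162) = -ln(0.838) = 0.1767
L[3] = -ln(0.851) = 0.1613
L[4] = -ln(1-0.397) = -ln(0.603) = 0.5058
mean = (0.6162 + 0.0629 + 0.1767 + 0.1613 + 0.5058)/5 = 0.3046

0.3046


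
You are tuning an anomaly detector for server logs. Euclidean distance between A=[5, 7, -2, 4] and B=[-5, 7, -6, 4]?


d = √((5+ 5)² + (7-7)² + (-2+ 6)² + (4-4)²)
  = √(100 + 0 + 16 + 0)
  = √116 = 10.7703

10.7703


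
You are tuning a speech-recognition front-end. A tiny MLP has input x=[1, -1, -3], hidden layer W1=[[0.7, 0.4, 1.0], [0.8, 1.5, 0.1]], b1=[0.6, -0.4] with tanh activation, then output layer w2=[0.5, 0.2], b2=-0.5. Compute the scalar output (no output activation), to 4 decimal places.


z1[0] = (0.7)·(1) + (0.4)·(-1) + (1.0)·(-3) + 0.6 = -2.1
z1[1] = (0.8)·(1) + (1.5)·(-1) + (0.1)·(-3) - 0.4 = -1.4
h = tanh(z1) = [-0.9705, -0.8854]
output = (0.5)·(-0.9705) + (0.2)·(-0.8854) - 0.5 = -1.1623

-1.1623


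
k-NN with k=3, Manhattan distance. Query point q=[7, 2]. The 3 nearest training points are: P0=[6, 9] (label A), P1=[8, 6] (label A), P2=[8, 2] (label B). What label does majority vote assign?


d(q,P0) = 8  (label A)
d(q,P1) = 5  (label A)
d(q,P2) = 1  (label B)
Votes: A=2, B=1
Majority → A

A


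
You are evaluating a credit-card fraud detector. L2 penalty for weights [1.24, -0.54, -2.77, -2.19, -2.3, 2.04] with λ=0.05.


‖w‖₂² = (1.24)² + (-0.54)² + (-2.77)² + (-2.19)² + (-2.3)² + (2.04)²
     = 1.5376 + 0.2916 + 7.6729 + 4.7961 + 5.29 + 4.1616
     = 23.7498
λ·‖w‖₂² = 0.05·23.7498 = 1.18749

1.18749


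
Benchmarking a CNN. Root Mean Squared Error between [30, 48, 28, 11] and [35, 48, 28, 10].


MSE = 26/4 = 6.5
RMSE = √(26/4) = 2.5495

2.5495


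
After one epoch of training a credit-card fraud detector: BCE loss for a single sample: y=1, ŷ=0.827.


BCE = -[y·ln(p) + (1-y)·ln(1-p)]
= -1·ln(0.827) - 0
= -ln(0.827) = 0.19

0.19


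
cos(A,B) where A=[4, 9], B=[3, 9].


A·B = 4·3 + 9·9 = 93
‖A‖ = √97 = 9.8489, ‖B‖ = √90 = 9.4868
cos = 93/(√97·√90) = 93/√8730 = 0.9954

0.9954


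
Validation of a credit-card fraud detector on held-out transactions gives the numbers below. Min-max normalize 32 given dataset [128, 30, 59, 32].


min=30, max=128
(32-30)/(128-30) = 2/98 = 0.0204

0.0204


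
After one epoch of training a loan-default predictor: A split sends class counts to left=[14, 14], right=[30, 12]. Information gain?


Parent = [44, 26], H_parent = 0.9518
H_left = 1 (n=28), H_right = 0.8631 (n=42)
H_children = (28/70)·1 + (42/70)·0.8631 = 0.9179
IG = 0.9518 - 0.9179 = 0.0339

0.0339


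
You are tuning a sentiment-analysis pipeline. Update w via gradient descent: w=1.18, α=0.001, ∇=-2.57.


w_new = w - α·∇
= 1.18 - 0.001·-2.57
= 1.18 + 0.00257
= 1.18257

1.18257


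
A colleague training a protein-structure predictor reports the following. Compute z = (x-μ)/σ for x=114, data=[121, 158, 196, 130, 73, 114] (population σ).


μ = 132, σ = 38.0832
z = (114 - 132)/38.0832 = -0.4726

-0.4726


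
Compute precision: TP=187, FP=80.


Precision = TP/(TP+FP)
= 187/(187+80)
= 187/267 = 70.04%

70.04%


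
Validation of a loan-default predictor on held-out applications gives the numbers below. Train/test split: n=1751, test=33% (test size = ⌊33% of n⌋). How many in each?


Test = ⌊1751·33/100⌋ = 577
Train = 1751 - 577 = 1174

Train: 1174, Test: 577


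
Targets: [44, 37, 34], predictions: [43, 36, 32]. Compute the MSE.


Squared errors: (44-43)²=1, (37-36)²=1, (34-32)²=4
Sum = 6
MSE = 6/3 = 2

2


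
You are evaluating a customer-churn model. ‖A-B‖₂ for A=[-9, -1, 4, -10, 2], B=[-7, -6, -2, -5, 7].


d = √((-9+ 7)² + (-1+ 6)² + (4+ 2)² + (-10+ 5)² + (2-7)²)
  = √(4 + 25 + 36 + 25 + 25)
  = √115 = 10.7238

10.7238


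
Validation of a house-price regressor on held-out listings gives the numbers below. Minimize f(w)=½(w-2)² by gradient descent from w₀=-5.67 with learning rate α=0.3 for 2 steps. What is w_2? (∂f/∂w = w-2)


step 1: grad = -5.67-2 = -7.67; w = -5.67 - 0.3·(-7.67) = -3.369
step 2: grad = -3.369-2 = -5.369; w = -3.369 - 0.3·(-5.369) = -1.7583

-1.7583


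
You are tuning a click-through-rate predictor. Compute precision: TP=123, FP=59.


Precision = TP/(TP+FP)
= 123/(123+59)
= 123/182 = 67.58%

67.58%


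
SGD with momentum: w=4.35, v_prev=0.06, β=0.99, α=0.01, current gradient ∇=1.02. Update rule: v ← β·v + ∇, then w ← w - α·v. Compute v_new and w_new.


v_new = 0.99·0.06 + 1.02 = 0.0594 + 1.02 = 1.0794
w_new = 4.35 - 0.01·1.0794 = 4.35 - 0.010794 = 4.339206

v_new=1.0794, w_new=4.339206


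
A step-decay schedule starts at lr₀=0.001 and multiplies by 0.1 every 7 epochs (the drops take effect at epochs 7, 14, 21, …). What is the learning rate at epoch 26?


n_drops = ⌊26/7⌋ = 3
lr = 0.001·0.1^3 = 0.001·0.001 = 0.000001

0.000001


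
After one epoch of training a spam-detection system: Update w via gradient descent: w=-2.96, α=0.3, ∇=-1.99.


w_new = w - α·∇
= -2.96 - 0.3·-1.99
= -2.96 + 0.597
= -2.363

-2.363


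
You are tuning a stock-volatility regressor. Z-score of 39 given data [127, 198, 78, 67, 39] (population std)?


μ = 101.8, σ = 55.8763
z = (39 - 101.8)/55.8763 = -1.1239

-1.1239


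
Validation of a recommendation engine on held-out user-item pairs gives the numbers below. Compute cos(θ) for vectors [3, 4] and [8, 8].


A·B = 3·8 + 4·8 = 56
‖A‖ = √25 = 5, ‖B‖ = √128 = 11.3137
cos = 56/(√25·√128) = 56/√3200 = 0.9899

0.9899


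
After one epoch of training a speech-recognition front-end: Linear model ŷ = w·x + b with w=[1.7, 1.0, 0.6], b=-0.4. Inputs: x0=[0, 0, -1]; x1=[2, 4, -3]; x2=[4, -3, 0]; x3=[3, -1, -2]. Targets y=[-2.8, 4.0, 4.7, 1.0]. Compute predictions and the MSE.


ŷ0 = (1.7)·(0) + (1.0)·(0) + (0.6)·(-1) - 0.4 = -1.0
ŷ1 = (1.7)·(2) + (1.0)·(4) + (0.6)·(-3) - 0.4 = 5.2
ŷ2 = (1.7)·(4) + (1.0)·(-3) + (0.6)·(0) - 0.4 = 3.4
ŷ3 = (1.7)·(3) + (1.0)·(-1) + (0.6)·(-2) - 0.4 = 2.5
errors² = [3.24, 1.44, 1.69, 2.25]
MSE = 8.6200/4 = 2.155

2.155


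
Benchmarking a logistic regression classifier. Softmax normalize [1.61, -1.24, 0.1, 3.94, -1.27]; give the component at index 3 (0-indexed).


Exponentials: e^1.61=5.0028, e^-1.24=0.2894, e^0.1=1.1052, e^3.94=51.4186, e^-1.27=0.2808
Sum = 58.0968
Softmax = [0.0861, 0.005, 0.019, 0.8851, 0.0048]
p[3] = 51.4186/58.0968 = 0.8851

0.8851


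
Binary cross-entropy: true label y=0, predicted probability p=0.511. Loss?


BCE = -[y·ln(p) + (1-y)·ln(1-p)]
= -0 - 1·ln(1-0.511)
= -ln(0.489) = 0.7154

0.7154


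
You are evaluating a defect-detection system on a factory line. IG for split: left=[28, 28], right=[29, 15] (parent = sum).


Parent = [57, 43], H_parent = 0.9858
H_left = 1 (n=56), H_right = 0.9257 (n=44)
H_children = (56/100)·1 + (44/100)·0.9257 = 0.9673
IG = 0.9858 - 0.9673 = 0.0185

0.0185


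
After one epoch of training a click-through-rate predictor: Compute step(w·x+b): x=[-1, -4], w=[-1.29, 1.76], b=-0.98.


z = (-1)·(-1.29) + (-4)·(1.76) - 0.98
  = -6.73
step(z) = 0 (z<0)

0


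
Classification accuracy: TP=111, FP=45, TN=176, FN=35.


Accuracy = (TP+TN)/(TP+TN+FP+FN)
= (111+176)/(367)
= 287/367 = 78.2%

78.2%


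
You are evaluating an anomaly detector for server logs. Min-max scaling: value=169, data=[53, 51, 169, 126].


min=51, max=169
(169-51)/(169-51) = 118/118 = 1.0

1.0


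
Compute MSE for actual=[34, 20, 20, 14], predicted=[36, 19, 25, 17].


Squared errors: (34-36)²=4, (20-19)²=1, (20-25)²=25, (14-17)²=9
Sum = 39
MSE = 39/4 = 39/4

39/4
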